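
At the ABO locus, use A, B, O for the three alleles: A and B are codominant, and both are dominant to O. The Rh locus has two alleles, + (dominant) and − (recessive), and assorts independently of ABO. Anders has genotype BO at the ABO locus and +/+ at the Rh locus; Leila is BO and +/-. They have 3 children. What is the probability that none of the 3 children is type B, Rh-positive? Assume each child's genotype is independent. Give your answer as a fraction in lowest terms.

1/64

ABO cross BO × BO → 1/4 O, 3/4 B.
Rh cross +/+ × +/- → 1 Rh+; so P(type B, Rh-positive) = 3/4 × 1 = 3/4 per child.
P(not type B, Rh-positive) = 1/4 for one child; (1/4)^3 = 1/64.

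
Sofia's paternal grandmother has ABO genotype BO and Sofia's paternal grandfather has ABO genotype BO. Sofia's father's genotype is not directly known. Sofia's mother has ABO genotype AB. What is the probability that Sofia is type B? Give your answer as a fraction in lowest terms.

1/2

Sofia's father's ABO genotype from BO × BO: 1/4 BB, 1/2 BO, 1/4 OO.
Crossing each possibility with the mother AB and summing P(type B): 1/4·1/2 + 1/2·1/2 + 1/4·1/2 = 1/2.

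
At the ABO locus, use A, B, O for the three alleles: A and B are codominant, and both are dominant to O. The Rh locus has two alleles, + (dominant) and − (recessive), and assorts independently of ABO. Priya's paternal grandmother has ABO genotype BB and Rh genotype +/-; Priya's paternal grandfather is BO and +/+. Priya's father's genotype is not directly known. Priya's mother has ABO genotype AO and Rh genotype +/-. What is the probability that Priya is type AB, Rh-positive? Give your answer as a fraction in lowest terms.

Priya's father's ABO genotype from BB × BO: 1/2 BB, 1/2 BO.
Crossing each possibility with the mother AO and summing P(type AB): 1/2·1/2 + 1/2·1/4 = 3/8.
Similarly for Rh via the father's Rh distribution: P(Rh+) = 7/8.
Independent loci: 3/8 × 7/8 = 21/64.

21/64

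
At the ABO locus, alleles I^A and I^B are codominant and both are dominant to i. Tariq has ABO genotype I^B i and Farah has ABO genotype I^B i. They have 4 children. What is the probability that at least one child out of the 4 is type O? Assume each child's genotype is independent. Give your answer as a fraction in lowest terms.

ABO cross I^B i × I^B i → 1/4 O, 3/4 B.
So P(type O) = 1/4 per child.
P(none) = (3/4)^4 = 81/256; P(at least one) = 1 − 81/256 = 175/256.

175/256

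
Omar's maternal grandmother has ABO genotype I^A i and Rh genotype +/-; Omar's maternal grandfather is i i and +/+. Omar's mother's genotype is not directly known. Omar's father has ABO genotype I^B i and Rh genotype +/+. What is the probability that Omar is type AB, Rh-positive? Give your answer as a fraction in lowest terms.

Omar's mother's ABO genotype from I^A i × i i: 1/2 I^A i, 1/2 i i.
Crossing each possibility with the father I^B i and summing P(type AB): 1/2·1/4 + 1/2·0 = 1/8.
Similarly for Rh via the mother's Rh distribution: P(Rh+) = 1.
Independent loci: 1/8 × 1 = 1/8.

1/8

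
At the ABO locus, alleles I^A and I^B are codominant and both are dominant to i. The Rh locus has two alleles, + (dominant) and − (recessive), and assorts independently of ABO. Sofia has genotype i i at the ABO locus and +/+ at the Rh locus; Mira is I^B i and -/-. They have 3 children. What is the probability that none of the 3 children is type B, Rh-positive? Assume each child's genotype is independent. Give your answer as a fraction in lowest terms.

1/8

ABO cross i i × I^B i → 1/2 O, 1/2 B.
Rh cross +/+ × -/- → 1 Rh+; so P(type B, Rh-positive) = 1/2 × 1 = 1/2 per child.
P(not type B, Rh-positive) = 1/2 for one child; (1/2)^3 = 1/8.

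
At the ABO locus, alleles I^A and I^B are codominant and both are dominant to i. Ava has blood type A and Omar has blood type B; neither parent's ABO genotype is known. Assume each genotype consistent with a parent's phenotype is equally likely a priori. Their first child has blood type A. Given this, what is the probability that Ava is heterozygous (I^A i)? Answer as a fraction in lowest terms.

Possible genotypes: Ava ∈ {I^A I^A, I^A i}; Omar ∈ {I^B I^B, I^B i}.
Weight each parental genotype pair by prior × P(type-A child):
  I^A I^A × I^B i: posterior weight 2/3.
  I^A i × I^B i: posterior weight 1/3.
Sum the posterior weight over pairs where Ava is I^A i: 1/3.

1/3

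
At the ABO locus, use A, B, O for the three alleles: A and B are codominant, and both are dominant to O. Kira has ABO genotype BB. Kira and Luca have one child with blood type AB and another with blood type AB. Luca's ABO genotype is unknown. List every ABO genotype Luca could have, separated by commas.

For each candidate genotype of Luca, check whether crossing it with BB can produce every observed child phenotype.
  AA → possible child types {AB} ✓
  AB → possible child types {B, AB} ✓
  AO → possible child types {B, AB} ✓
  BB → possible child types {B} ✗
  BO → possible child types {B} ✗
  OO → possible child types {B} ✗

AA, AB, AO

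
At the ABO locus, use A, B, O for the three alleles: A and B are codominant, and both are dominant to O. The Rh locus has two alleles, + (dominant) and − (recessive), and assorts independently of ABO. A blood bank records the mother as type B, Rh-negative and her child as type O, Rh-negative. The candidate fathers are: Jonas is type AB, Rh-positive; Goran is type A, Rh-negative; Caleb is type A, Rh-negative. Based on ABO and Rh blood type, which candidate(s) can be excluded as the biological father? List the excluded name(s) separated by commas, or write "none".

A candidate is excluded only if no genotype consistent with his phenotype could produce a type O, Rh-negative child with a type B, Rh-negative mother.
Jonas (type AB, Rh+): no genotype consistent with that phenotype can produce a type-O Rh- child with a type-B mother.

Jonas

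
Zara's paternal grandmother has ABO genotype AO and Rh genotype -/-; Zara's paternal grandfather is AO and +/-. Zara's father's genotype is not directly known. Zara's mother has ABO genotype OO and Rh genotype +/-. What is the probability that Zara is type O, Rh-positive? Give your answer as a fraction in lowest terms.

5/16

Zara's father's ABO genotype from AO × AO: 1/4 AA, 1/2 AO, 1/4 OO.
Crossing each possibility with the mother OO and summing P(type O): 1/4·0 + 1/2·1/2 + 1/4·1 = 1/2.
Similarly for Rh via the father's Rh distribution: P(Rh+) = 5/8.
Independent loci: 1/2 × 5/8 = 5/16.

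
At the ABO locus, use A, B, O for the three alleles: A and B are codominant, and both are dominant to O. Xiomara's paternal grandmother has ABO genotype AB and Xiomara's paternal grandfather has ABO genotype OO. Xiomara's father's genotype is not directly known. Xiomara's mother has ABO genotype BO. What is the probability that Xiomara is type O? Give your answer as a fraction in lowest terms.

1/4

Xiomara's father's ABO genotype from AB × OO: 1/2 AO, 1/2 BO.
Crossing each possibility with the mother BO and summing P(type O): 1/2·1/4 + 1/2·1/4 = 1/4.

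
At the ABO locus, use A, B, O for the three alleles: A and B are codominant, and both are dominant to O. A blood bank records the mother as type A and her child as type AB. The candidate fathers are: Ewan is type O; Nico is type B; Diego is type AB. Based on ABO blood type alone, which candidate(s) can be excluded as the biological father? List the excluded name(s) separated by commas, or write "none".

A candidate is excluded only if no genotype consistent with his phenotype could produce a type AB child with a type A mother.
Ewan (type O): no genotype consistent with that phenotype can produce a type-AB child with a type-A mother.

Ewan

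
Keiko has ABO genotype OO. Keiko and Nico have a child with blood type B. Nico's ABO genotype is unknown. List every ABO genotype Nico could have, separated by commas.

For each candidate genotype of Nico, check whether crossing it with OO can produce every observed child phenotype.
  AA → possible child types {A} ✗
  AB → possible child types {A, B} ✓
  AO → possible child types {O, A} ✗
  BB → possible child types {B} ✓
  BO → possible child types {O, B} ✓
  OO → possible child types {O} ✗

AB, BB, BO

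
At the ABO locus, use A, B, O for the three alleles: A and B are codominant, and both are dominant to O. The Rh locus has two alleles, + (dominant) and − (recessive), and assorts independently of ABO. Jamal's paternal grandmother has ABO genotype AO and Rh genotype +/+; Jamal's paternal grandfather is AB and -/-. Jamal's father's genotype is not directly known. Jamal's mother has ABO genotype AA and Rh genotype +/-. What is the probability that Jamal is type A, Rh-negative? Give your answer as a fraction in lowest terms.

Jamal's father's ABO genotype from AO × AB: 1/4 AA, 1/4 AB, 1/4 AO, 1/4 BO.
Crossing each possibility with the mother AA and summing P(type A): 1/4·1 + 1/4·1/2 + 1/4·1 + 1/4·1/2 = 3/4.
Similarly for Rh via the father's Rh distribution: P(Rh-) = 1/4.
Independent loci: 3/4 × 1/4 = 3/16.

3/16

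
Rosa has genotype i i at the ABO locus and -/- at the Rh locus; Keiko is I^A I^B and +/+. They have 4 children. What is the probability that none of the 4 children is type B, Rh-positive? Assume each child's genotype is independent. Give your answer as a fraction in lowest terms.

ABO cross i i × I^A I^B → 1/2 A, 1/2 B.
Rh cross -/- × +/+ → 1 Rh+; so P(type B, Rh-positive) = 1/2 × 1 = 1/2 per child.
P(not type B, Rh-positive) = 1/2 for one child; (1/2)^4 = 1/16.

1/16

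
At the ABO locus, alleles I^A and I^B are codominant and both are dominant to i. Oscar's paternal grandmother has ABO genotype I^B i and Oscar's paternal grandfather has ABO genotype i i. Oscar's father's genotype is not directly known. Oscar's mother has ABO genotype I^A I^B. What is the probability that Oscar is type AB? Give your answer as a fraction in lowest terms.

1/8

Oscar's father's ABO genotype from I^B i × i i: 1/2 I^B i, 1/2 i i.
Crossing each possibility with the mother I^A I^B and summing P(type AB): 1/2·1/4 + 1/2·0 = 1/8.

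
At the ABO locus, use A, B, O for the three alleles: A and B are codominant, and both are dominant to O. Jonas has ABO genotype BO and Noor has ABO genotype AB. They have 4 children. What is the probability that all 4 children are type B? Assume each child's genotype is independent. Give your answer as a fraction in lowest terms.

1/16

ABO cross BO × AB → 1/4 A, 1/2 B, 1/4 AB.
So P(type B) = 1/2 per child.
All 4 independent: (1/2)^4 = 1/16.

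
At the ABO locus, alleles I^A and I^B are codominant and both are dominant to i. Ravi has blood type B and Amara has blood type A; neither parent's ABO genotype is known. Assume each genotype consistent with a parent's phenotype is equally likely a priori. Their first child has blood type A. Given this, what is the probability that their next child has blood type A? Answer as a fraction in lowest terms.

5/12

Possible genotypes: Ravi ∈ {I^B I^B, I^B i}; Amara ∈ {I^A I^A, I^A i}.
Weight each parental genotype pair by prior × P(type-A child):
  I^B i × I^A I^A: posterior weight 2/3; P(next child type A) = 1/2.
  I^B i × I^A i: posterior weight 1/3; P(next child type A) = 1/4.
Weighted sum = 5/12.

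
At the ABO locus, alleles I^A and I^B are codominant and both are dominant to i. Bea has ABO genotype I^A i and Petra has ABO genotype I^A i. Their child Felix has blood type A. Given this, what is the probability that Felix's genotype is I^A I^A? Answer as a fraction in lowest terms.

Cross I^A i × I^A i → 1/4 I^A I^A, 1/2 I^A i, 1/4 i i.
Type-A genotypes among offspring: I^A I^A (1/4), I^A i (1/2); total 3/4.
P(I^A I^A | type A) = (1/4) / (3/4) = 1/3.

1/3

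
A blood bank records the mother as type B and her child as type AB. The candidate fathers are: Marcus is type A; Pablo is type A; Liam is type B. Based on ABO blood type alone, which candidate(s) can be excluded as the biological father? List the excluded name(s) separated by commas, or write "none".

Liam

A candidate is excluded only if no genotype consistent with his phenotype could produce a type AB child with a type B mother.
Liam (type B): no genotype consistent with that phenotype can produce a type-AB child with a type-B mother.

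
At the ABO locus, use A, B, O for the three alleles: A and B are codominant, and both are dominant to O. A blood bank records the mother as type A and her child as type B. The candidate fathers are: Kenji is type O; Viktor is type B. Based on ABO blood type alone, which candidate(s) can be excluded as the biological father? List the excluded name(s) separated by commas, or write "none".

A candidate is excluded only if no genotype consistent with his phenotype could produce a type B child with a type A mother.
Kenji (type O): no genotype consistent with that phenotype can produce a type-B child with a type-A mother.

Kenji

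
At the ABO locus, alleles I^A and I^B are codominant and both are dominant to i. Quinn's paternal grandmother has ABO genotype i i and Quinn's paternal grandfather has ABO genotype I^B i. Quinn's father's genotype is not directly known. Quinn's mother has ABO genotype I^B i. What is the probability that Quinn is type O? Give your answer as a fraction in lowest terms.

3/8

Quinn's father's ABO genotype from i i × I^B i: 1/2 I^B i, 1/2 i i.
Crossing each possibility with the mother I^B i and summing P(type O): 1/2·1/4 + 1/2·1/2 = 3/8.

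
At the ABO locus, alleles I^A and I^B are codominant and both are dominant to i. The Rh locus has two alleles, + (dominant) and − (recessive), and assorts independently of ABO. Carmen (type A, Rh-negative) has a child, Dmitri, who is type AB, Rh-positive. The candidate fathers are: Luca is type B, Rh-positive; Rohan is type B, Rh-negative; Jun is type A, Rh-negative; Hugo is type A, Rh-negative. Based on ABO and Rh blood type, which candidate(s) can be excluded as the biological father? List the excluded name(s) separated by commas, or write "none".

A candidate is excluded only if no genotype consistent with his phenotype could produce a type AB, Rh-positive child with a type A, Rh-negative mother.
Rohan (type B, Rh-): no genotype consistent with that phenotype can produce a type-AB Rh+ child with a type-A mother.
Jun (type A, Rh-): no genotype consistent with that phenotype can produce a type-AB Rh+ child with a type-A mother.
Hugo (type A, Rh-): no genotype consistent with that phenotype can produce a type-AB Rh+ child with a type-A mother.

Rohan, Jun, Hugo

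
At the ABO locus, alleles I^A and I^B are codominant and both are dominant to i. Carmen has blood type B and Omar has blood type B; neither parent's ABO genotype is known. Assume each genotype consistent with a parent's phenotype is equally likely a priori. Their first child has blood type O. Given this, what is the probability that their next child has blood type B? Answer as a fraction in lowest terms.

3/4

Possible genotypes: Carmen ∈ {I^B I^B, I^B i}; Omar ∈ {I^B I^B, I^B i}.
Weight each parental genotype pair by prior × P(type-O child):
  I^B i × I^B i: posterior weight 1; P(next child type B) = 3/4.
Weighted sum = 3/4.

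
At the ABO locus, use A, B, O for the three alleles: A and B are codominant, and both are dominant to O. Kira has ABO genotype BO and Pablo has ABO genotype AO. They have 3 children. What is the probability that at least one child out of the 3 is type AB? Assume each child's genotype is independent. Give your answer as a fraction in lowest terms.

ABO cross BO × AO → 1/4 O, 1/4 A, 1/4 B, 1/4 AB.
So P(type AB) = 1/4 per child.
P(none) = (3/4)^3 = 27/64; P(at least one) = 1 − 27/64 = 37/64.

37/64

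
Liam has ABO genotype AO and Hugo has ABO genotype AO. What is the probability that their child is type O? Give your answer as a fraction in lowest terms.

1/4

ABO cross AO × AO → offspring phenotypes: 1/4 O, 3/4 A.
So P(type O) = 1/4.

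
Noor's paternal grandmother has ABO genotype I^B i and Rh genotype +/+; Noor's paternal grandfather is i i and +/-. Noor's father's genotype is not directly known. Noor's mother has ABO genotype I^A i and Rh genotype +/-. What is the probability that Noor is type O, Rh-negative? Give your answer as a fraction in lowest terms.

Noor's father's ABO genotype from I^B i × i i: 1/2 I^B i, 1/2 i i.
Crossing each possibility with the mother I^A i and summing P(type O): 1/2·1/4 + 1/2·1/2 = 3/8.
Similarly for Rh via the father's Rh distribution: P(Rh-) = 1/8.
Independent loci: 3/8 × 1/8 = 3/64.

3/64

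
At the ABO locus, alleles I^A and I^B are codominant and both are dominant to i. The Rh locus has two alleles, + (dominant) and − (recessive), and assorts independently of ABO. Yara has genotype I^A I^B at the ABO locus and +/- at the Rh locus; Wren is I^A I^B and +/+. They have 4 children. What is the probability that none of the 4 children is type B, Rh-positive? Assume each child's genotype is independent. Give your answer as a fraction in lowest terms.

81/256

ABO cross I^A I^B × I^A I^B → 1/4 A, 1/4 B, 1/2 AB.
Rh cross +/- × +/+ → 1 Rh+; so P(type B, Rh-positive) = 1/4 × 1 = 1/4 per child.
P(not type B, Rh-positive) = 3/4 for one child; (3/4)^4 = 81/256.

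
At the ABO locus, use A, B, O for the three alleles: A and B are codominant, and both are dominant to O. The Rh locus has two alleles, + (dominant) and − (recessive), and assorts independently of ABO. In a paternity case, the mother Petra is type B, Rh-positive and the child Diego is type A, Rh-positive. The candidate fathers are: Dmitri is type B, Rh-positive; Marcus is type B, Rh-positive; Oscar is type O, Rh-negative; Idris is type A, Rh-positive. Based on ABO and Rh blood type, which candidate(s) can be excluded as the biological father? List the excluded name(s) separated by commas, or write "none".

Dmitri, Marcus, Oscar

A candidate is excluded only if no genotype consistent with his phenotype could produce a type A, Rh-positive child with a type B, Rh-positive mother.
Dmitri (type B, Rh+): no genotype consistent with that phenotype can produce a type-A Rh+ child with a type-B mother.
Marcus (type B, Rh+): no genotype consistent with that phenotype can produce a type-A Rh+ child with a type-B mother.
Oscar (type O, Rh-): no genotype consistent with that phenotype can produce a type-A Rh+ child with a type-B mother.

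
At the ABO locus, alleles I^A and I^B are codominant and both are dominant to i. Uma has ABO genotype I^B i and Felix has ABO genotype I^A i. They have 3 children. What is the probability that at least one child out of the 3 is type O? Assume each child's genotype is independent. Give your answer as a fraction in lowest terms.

ABO cross I^B i × I^A i → 1/4 O, 1/4 A, 1/4 B, 1/4 AB.
So P(type O) = 1/4 per child.
P(none) = (3/4)^3 = 27/64; P(at least one) = 1 − 27/64 = 37/64.

37/64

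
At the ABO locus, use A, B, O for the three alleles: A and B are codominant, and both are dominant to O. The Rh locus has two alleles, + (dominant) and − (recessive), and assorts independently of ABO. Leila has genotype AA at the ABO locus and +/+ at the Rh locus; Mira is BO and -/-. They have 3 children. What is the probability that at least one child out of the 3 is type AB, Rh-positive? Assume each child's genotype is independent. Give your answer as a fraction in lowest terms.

7/8

ABO cross AA × BO → 1/2 A, 1/2 AB.
Rh cross +/+ × -/- → 1 Rh+; so P(type AB, Rh-positive) = 1/2 × 1 = 1/2 per child.
P(none) = (1/2)^3 = 1/8; P(at least one) = 1 − 1/8 = 7/8.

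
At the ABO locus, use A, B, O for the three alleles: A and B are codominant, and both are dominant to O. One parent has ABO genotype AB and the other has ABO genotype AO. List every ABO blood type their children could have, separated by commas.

A, B, AB

Gametes from AB × AO give offspring ABO genotypes AA, AB, AO, BO, i.e. phenotypes A, B, AB.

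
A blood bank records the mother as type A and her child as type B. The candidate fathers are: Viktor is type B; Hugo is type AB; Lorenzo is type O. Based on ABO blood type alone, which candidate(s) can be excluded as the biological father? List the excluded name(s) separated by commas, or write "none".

Lorenzo

A candidate is excluded only if no genotype consistent with his phenotype could produce a type B child with a type A mother.
Lorenzo (type O): no genotype consistent with that phenotype can produce a type-B child with a type-A mother.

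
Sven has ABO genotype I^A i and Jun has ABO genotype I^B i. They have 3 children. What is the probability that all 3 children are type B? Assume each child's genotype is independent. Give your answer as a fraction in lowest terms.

1/64

ABO cross I^A i × I^B i → 1/4 O, 1/4 A, 1/4 B, 1/4 AB.
So P(type B) = 1/4 per child.
All 3 independent: (1/4)^3 = 1/64.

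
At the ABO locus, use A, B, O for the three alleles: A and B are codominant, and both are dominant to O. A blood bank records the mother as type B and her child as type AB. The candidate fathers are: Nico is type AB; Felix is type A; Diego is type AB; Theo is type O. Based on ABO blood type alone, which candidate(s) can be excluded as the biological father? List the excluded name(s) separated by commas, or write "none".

A candidate is excluded only if no genotype consistent with his phenotype could produce a type AB child with a type B mother.
Theo (type O): no genotype consistent with that phenotype can produce a type-AB child with a type-B mother.

Theo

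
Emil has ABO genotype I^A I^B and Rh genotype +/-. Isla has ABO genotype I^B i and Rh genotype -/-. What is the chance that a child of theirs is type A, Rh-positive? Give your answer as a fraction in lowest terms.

1/8

ABO cross I^A I^B × I^B i → offspring phenotypes: 1/4 A, 1/2 B, 1/4 AB.
Rh cross +/- × -/- → 1/2 Rh+, 1/2 Rh-.
Independent loci: P(type A, Rh-positive) = 1/4 × 1/2 = 1/8.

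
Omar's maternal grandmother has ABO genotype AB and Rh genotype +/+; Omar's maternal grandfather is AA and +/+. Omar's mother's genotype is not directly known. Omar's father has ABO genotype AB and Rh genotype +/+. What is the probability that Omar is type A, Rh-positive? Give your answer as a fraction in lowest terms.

3/8

Omar's mother's ABO genotype from AB × AA: 1/2 AA, 1/2 AB.
Crossing each possibility with the father AB and summing P(type A): 1/2·1/2 + 1/2·1/4 = 3/8.
Similarly for Rh via the mother's Rh distribution: P(Rh+) = 1.
Independent loci: 3/8 × 1 = 3/8.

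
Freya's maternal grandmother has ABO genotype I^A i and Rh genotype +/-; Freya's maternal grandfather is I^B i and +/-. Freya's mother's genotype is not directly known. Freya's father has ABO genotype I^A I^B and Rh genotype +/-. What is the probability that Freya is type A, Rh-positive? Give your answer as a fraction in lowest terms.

Freya's mother's ABO genotype from I^A i × I^B i: 1/4 I^A I^B, 1/4 I^A i, 1/4 I^B i, 1/4 i i.
Crossing each possibility with the father I^A I^B and summing P(type A): 1/4·1/4 + 1/4·1/2 + 1/4·1/4 + 1/4·1/2 = 3/8.
Similarly for Rh via the mother's Rh distribution: P(Rh+) = 3/4.
Independent loci: 3/8 × 3/4 = 9/32.

9/32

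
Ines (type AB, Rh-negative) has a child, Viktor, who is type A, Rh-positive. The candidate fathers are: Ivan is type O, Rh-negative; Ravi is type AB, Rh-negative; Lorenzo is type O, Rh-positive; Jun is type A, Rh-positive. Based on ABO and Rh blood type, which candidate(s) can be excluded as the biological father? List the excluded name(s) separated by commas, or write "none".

Ivan, Ravi

A candidate is excluded only if no genotype consistent with his phenotype could produce a type A, Rh-positive child with a type AB, Rh-negative mother.
Ivan (type O, Rh-): no genotype consistent with that phenotype can produce a type-A Rh+ child with a type-AB mother.
Ravi (type AB, Rh-): no genotype consistent with that phenotype can produce a type-A Rh+ child with a type-AB mother.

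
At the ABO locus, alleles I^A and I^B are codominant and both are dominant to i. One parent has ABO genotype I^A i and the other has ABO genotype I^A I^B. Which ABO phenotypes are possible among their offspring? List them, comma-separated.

Gametes from I^A i × I^A I^B give offspring ABO genotypes I^A I^A, I^A I^B, I^A i, I^B i, i.e. phenotypes A, B, AB.

A, B, AB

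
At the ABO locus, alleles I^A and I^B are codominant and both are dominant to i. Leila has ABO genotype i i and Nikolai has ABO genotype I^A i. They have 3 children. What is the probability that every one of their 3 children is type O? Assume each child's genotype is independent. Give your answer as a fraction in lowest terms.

1/8

ABO cross i i × I^A i → 1/2 O, 1/2 A.
So P(type O) = 1/2 per child.
All 3 independent: (1/2)^3 = 1/8.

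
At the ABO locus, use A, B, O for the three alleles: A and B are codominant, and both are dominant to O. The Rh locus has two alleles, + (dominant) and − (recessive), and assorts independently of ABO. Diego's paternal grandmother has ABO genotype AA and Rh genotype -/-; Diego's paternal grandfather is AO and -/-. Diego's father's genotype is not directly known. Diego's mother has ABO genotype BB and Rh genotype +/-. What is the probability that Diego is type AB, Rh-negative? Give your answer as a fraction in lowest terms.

Diego's father's ABO genotype from AA × AO: 1/2 AA, 1/2 AO.
Crossing each possibility with the mother BB and summing P(type AB): 1/2·1 + 1/2·1/2 = 3/4.
Similarly for Rh via the father's Rh distribution: P(Rh-) = 1/2.
Independent loci: 3/4 × 1/2 = 3/8.

3/8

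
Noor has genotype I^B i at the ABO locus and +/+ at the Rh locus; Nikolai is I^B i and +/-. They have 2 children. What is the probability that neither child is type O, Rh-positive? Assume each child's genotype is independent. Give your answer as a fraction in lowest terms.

9/16

ABO cross I^B i × I^B i → 1/4 O, 3/4 B.
Rh cross +/+ × +/- → 1 Rh+; so P(type O, Rh-positive) = 1/4 × 1 = 1/4 per child.
P(not type O, Rh-positive) = 3/4 for one child; (3/4)^2 = 9/16.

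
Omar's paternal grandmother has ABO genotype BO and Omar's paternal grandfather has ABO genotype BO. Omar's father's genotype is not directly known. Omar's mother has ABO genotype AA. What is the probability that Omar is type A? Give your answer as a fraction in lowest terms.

1/2

Omar's father's ABO genotype from BO × BO: 1/4 BB, 1/2 BO, 1/4 OO.
Crossing each possibility with the mother AA and summing P(type A): 1/4·0 + 1/2·1/2 + 1/4·1 = 1/2.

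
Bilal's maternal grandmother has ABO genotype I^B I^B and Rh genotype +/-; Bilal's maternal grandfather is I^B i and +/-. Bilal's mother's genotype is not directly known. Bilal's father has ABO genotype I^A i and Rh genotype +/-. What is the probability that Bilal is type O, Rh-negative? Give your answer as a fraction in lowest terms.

Bilal's mother's ABO genotype from I^B I^B × I^B i: 1/2 I^B I^B, 1/2 I^B i.
Crossing each possibility with the father I^A i and summing P(type O): 1/2·0 + 1/2·1/4 = 1/8.
Similarly for Rh via the mother's Rh distribution: P(Rh-) = 1/4.
Independent loci: 1/8 × 1/4 = 1/32.

1/32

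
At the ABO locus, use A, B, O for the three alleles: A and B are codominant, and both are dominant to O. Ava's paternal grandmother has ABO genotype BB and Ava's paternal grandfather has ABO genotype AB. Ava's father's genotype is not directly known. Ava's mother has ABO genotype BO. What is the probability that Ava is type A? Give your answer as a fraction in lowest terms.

1/8

Ava's father's ABO genotype from BB × AB: 1/2 AB, 1/2 BB.
Crossing each possibility with the mother BO and summing P(type A): 1/2·1/4 + 1/2·0 = 1/8.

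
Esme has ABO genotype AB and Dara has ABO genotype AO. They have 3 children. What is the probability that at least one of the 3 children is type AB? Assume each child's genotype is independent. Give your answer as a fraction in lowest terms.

37/64

ABO cross AB × AO → 1/2 A, 1/4 B, 1/4 AB.
So P(type AB) = 1/4 per child.
P(none) = (3/4)^3 = 27/64; P(at least one) = 1 − 27/64 = 37/64.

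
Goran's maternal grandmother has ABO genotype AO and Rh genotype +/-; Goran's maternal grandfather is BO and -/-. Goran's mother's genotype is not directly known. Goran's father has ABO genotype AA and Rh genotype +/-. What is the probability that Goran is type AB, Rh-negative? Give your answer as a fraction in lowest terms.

Goran's mother's ABO genotype from AO × BO: 1/4 AB, 1/4 AO, 1/4 BO, 1/4 OO.
Crossing each possibility with the father AA and summing P(type AB): 1/4·1/2 + 1/4·0 + 1/4·1/2 + 1/4·0 = 1/4.
Similarly for Rh via the mother's Rh distribution: P(Rh-) = 3/8.
Independent loci: 1/4 × 3/8 = 3/32.

3/32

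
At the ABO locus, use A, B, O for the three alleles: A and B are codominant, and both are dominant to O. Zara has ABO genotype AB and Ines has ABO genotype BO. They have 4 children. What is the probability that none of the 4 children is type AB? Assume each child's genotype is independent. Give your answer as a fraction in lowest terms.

ABO cross AB × BO → 1/4 A, 1/2 B, 1/4 AB.
So P(type AB) = 1/4 per child.
P(not type AB) = 3/4 for one child; (3/4)^4 = 81/256.

81/256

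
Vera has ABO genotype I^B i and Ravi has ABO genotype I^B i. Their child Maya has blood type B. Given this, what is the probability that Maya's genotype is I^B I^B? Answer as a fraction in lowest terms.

1/3

Cross I^B i × I^B i → 1/4 I^B I^B, 1/2 I^B i, 1/4 i i.
Type-B genotypes among offspring: I^B I^B (1/4), I^B i (1/2); total 3/4.
P(I^B I^B | type B) = (1/4) / (3/4) = 1/3.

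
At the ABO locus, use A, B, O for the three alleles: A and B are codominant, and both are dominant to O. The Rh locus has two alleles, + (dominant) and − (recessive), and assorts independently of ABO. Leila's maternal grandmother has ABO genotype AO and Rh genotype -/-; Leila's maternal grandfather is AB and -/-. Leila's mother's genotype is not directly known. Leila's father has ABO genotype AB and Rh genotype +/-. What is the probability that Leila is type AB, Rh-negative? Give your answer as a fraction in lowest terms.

Leila's mother's ABO genotype from AO × AB: 1/4 AA, 1/4 AB, 1/4 AO, 1/4 BO.
Crossing each possibility with the father AB and summing P(type AB): 1/4·1/2 + 1/4·1/2 + 1/4·1/4 + 1/4·1/4 = 3/8.
Similarly for Rh via the mother's Rh distribution: P(Rh-) = 1/2.
Independent loci: 3/8 × 1/2 = 3/16.

3/16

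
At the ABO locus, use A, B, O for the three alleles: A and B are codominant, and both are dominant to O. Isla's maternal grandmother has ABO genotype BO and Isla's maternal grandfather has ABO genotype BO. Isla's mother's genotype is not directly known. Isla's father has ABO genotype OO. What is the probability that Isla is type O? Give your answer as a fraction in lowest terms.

Isla's mother's ABO genotype from BO × BO: 1/4 BB, 1/2 BO, 1/4 OO.
Crossing each possibility with the father OO and summing P(type O): 1/4·0 + 1/2·1/2 + 1/4·1 = 1/2.

1/2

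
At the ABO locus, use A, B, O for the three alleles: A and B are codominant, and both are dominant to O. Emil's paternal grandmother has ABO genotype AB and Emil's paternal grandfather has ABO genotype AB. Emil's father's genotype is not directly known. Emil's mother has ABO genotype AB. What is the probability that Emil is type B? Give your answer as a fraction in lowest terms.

1/4

Emil's father's ABO genotype from AB × AB: 1/4 AA, 1/2 AB, 1/4 BB.
Crossing each possibility with the mother AB and summing P(type B): 1/4·0 + 1/2·1/4 + 1/4·1/2 = 1/4.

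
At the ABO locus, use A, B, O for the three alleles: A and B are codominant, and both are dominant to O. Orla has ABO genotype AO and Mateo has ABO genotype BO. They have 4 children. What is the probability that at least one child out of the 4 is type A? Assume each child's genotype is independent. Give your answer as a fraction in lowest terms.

175/256

ABO cross AO × BO → 1/4 O, 1/4 A, 1/4 B, 1/4 AB.
So P(type A) = 1/4 per child.
P(none) = (3/4)^4 = 81/256; P(at least one) = 1 − 81/256 = 175/256.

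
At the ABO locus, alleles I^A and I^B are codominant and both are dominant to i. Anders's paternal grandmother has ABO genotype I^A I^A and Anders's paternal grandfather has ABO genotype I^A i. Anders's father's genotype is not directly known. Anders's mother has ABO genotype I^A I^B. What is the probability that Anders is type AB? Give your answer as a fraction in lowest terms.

3/8

Anders's father's ABO genotype from I^A I^A × I^A i: 1/2 I^A I^A, 1/2 I^A i.
Crossing each possibility with the mother I^A I^B and summing P(type AB): 1/2·1/2 + 1/2·1/4 = 3/8.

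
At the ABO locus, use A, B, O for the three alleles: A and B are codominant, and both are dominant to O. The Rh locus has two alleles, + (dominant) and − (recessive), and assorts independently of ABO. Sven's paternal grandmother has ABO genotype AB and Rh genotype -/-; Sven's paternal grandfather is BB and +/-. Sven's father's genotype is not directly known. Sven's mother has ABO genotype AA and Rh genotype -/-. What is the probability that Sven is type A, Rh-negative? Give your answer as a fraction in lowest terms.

3/16

Sven's father's ABO genotype from AB × BB: 1/2 AB, 1/2 BB.
Crossing each possibility with the mother AA and summing P(type A): 1/2·1/2 + 1/2·0 = 1/4.
Similarly for Rh via the father's Rh distribution: P(Rh-) = 3/4.
Independent loci: 1/4 × 3/4 = 3/16.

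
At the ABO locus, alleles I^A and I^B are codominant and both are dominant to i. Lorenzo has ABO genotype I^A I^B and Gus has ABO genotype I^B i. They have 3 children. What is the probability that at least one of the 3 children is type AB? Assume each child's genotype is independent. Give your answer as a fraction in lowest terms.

ABO cross I^A I^B × I^B i → 1/4 A, 1/2 B, 1/4 AB.
So P(type AB) = 1/4 per child.
P(none) = (3/4)^3 = 27/64; P(at least one) = 1 − 27/64 = 37/64.

37/64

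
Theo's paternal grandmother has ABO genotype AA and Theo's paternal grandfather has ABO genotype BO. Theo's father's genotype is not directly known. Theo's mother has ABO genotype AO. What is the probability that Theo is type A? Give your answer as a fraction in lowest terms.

5/8

Theo's father's ABO genotype from AA × BO: 1/2 AB, 1/2 AO.
Crossing each possibility with the mother AO and summing P(type A): 1/2·1/2 + 1/2·3/4 = 5/8.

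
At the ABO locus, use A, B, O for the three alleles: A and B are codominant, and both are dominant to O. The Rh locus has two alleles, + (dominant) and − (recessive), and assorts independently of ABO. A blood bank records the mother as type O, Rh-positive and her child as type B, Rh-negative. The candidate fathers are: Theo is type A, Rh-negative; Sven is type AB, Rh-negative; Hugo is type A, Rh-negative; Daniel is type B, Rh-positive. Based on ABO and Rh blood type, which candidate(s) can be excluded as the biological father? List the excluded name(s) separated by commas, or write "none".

A candidate is excluded only if no genotype consistent with his phenotype could produce a type B, Rh-negative child with a type O, Rh-positive mother.
Theo (type A, Rh-): no genotype consistent with that phenotype can produce a type-B Rh- child with a type-O mother.
Hugo (type A, Rh-): no genotype consistent with that phenotype can produce a type-B Rh- child with a type-O mother.

Theo, Hugo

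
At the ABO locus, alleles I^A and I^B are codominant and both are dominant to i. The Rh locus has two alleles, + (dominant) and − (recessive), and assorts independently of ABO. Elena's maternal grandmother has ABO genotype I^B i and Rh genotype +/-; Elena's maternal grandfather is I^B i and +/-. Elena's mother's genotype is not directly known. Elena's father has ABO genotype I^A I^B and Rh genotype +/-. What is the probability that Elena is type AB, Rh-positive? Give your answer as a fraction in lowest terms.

Elena's mother's ABO genotype from I^B i × I^B i: 1/4 I^B I^B, 1/2 I^B i, 1/4 i i.
Crossing each possibility with the father I^A I^B and summing P(type AB): 1/4·1/2 + 1/2·1/4 + 1/4·0 = 1/4.
Similarly for Rh via the mother's Rh distribution: P(Rh+) = 3/4.
Independent loci: 1/4 × 3/4 = 3/16.

3/16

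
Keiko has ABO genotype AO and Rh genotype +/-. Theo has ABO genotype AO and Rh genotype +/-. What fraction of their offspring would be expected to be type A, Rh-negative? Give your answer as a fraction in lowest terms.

ABO cross AO × AO → offspring phenotypes: 1/4 O, 3/4 A.
Rh cross +/- × +/- → 3/4 Rh+, 1/4 Rh-.
Independent loci: P(type A, Rh-negative) = 3/4 × 1/4 = 3/16.

3/16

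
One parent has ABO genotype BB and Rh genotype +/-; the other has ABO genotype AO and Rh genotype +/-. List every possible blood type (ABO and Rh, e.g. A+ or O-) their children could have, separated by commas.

Gametes from BB × AO give offspring ABO genotypes AB, BO, i.e. phenotypes B, AB.
Rh cross +/- × +/- → phenotypes Rh+, Rh-.
Combining independently: B+, B-, AB+, AB-.

B+, B-, AB+, AB-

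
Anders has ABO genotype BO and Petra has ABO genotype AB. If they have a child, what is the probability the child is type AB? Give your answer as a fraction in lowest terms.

ABO cross BO × AB → offspring phenotypes: 1/4 A, 1/2 B, 1/4 AB.
So P(type AB) = 1/4.

1/4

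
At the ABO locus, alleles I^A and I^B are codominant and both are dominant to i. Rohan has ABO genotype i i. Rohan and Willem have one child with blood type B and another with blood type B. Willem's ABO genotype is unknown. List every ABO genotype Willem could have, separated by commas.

For each candidate genotype of Willem, check whether crossing it with i i can produce every observed child phenotype.
  I^A I^A → possible child types {A} ✗
  I^A I^B → possible child types {A, B} ✓
  I^A i → possible child types {O, A} ✗
  I^B I^B → possible child types {B} ✓
  I^B i → possible child types {O, B} ✓
  i i → possible child types {O} ✗

I^A I^B, I^B I^B, I^B i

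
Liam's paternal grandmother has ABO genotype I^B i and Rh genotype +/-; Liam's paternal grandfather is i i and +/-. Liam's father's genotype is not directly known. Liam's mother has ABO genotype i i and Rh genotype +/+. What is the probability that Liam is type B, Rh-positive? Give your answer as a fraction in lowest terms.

Liam's father's ABO genotype from I^B i × i i: 1/2 I^B i, 1/2 i i.
Crossing each possibility with the mother i i and summing P(type B): 1/2·1/2 + 1/2·0 = 1/4.
Similarly for Rh via the father's Rh distribution: P(Rh+) = 1.
Independent loci: 1/4 × 1 = 1/4.

1/4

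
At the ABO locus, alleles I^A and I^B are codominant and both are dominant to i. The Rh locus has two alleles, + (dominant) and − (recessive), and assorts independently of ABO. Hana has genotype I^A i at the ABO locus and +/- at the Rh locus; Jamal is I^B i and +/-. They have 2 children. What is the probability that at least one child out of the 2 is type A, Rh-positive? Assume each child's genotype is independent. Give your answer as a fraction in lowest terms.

87/256

ABO cross I^A i × I^B i → 1/4 O, 1/4 A, 1/4 B, 1/4 AB.
Rh cross +/- × +/- → 3/4 Rh+, 1/4 Rh-; so P(type A, Rh-positive) = 1/4 × 3/4 = 3/16 per child.
P(none) = (13/16)^2 = 169/256; P(at least one) = 1 − 169/256 = 87/256.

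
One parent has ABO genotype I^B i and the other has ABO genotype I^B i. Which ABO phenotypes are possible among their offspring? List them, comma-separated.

Gametes from I^B i × I^B i give offspring ABO genotypes I^B I^B, I^B i, i i, i.e. phenotypes O, B.

O, B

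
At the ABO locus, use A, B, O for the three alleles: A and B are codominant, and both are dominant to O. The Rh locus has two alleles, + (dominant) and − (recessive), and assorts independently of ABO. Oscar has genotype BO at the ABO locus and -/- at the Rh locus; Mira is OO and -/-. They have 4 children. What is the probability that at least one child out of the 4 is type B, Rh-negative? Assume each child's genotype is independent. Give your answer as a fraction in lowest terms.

ABO cross BO × OO → 1/2 O, 1/2 B.
Rh cross -/- × -/- → 1 Rh-; so P(type B, Rh-negative) = 1/2 × 1 = 1/2 per child.
P(none) = (1/2)^4 = 1/16; P(at least one) = 1 − 1/16 = 15/16.

15/16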